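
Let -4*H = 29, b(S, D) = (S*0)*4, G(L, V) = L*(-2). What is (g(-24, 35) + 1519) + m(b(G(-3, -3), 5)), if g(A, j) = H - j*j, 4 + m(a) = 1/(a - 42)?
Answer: 23749/84 ≈ 282.73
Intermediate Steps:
G(L, V) = -2*L
b(S, D) = 0 (b(S, D) = 0*4 = 0)
H = -29/4 (H = -1/4*29 = -29/4 ≈ -7.2500)
m(a) = -4 + 1/(-42 + a) (m(a) = -4 + 1/(a - 42) = -4 + 1/(-42 + a))
g(A, j) = -29/4 - j**2 (g(A, j) = -29/4 - j*j = -29/4 - j**2)
(g(-24, 35) + 1519) + m(b(G(-3, -3), 5)) = ((-29/4 - 1*35**2) + 1519) + (169 - 4*0)/(-42 + 0) = ((-29/4 - 1*1225) + 1519) + (169 + 0)/(-42) = ((-29/4 - 1225) + 1519) - 1/42*169 = (-4929/4 + 1519) - 169/42 = 1147/4 - 169/42 = 23749/84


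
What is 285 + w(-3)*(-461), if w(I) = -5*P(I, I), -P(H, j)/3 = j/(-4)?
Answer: -19605/4 ≈ -4901.3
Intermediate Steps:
P(H, j) = 3*j/4 (P(H, j) = -3*j/(-4) = -3*j*(-1)/4 = -(-3)*j/4 = 3*j/4)
w(I) = -15*I/4
285 + w(-3)*(-461) = 285 - 15/4*(-3)*(-461) = 285 + (45/4)*(-461) = 285 - 20745/4 = -19605/4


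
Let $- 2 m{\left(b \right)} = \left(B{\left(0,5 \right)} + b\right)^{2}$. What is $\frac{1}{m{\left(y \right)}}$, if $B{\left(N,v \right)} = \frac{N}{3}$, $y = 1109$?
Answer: $- \frac{2}{1229881} \approx -1.6262 \cdot 10^{-6}$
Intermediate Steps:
$B{\left(N,v \right)} = \frac{N}{3}$ ($B{\left(N,v \right)} = N \frac{1}{3} = \frac{N}{3}$)
$m{\left(b \right)} = - \frac{b^{2}}{2}$ ($m{\left(b \right)} = - \frac{\left(\frac{1}{3} \cdot 0 + b\right)^{2}}{2} = - \frac{\left(0 + b\right)^{2}}{2} = - \frac{b^{2}}{2}$)
$\frac{1}{m{\left(y \right)}} = \frac{1}{\left(- \frac{1}{2}\right) 1109^{2}} = \frac{1}{\left(- \frac{1}{2}\right) 1229881} = \frac{1}{- \frac{1229881}{2}} = - \frac{2}{1229881}$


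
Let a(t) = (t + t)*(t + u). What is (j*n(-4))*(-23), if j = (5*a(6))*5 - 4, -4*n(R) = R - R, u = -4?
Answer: 0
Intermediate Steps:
a(t) = 2*t*(-4 + t) (a(t) = (t + t)*(t - 4) = (2*t)*(-4 + t) = 2*t*(-4 + t))
n(R) = 0 (n(R) = -(R - R)/4 = -¼*0 = 0)
j = 596 (j = (5*(2*6*(-4 + 6)))*5 - 4 = (5*(2*6*2))*5 - 4 = (5*24)*5 - 4 = 120*5 - 4 = 600 - 4 = 596)
(j*n(-4))*(-23) = (596*0)*(-23) = 0*(-23) = 0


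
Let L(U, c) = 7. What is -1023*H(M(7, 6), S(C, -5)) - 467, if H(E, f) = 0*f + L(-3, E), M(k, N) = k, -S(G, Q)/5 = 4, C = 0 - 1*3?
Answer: -7628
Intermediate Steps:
C = -3 (C = 0 - 3 = -3)
S(G, Q) = -20 (S(G, Q) = -5*4 = -20)
H(E, f) = 7 (H(E, f) = 0*f + 7 = 0 + 7 = 7)
-1023*H(M(7, 6), S(C, -5)) - 467 = -1023*7 - 467 = -7161 - 467 = -7628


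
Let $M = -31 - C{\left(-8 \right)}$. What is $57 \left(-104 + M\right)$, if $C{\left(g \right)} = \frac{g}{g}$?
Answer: $-7752$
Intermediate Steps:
$C{\left(g \right)} = 1$
$M = -32$ ($M = -31 - 1 = -32$)
$57 \left(-104 + M\right) = 57 \left(-104 - 32\right) = 57 \left(-136\right) = -7752$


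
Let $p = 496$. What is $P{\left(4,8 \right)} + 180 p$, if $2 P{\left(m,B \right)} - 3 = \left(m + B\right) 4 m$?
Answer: $\frac{178755}{2} \approx 89378.0$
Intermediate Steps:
$P{\left(m,B \right)} = \frac{3}{2} + \frac{m \left(4 B + 4 m\right)}{2}$ ($P{\left(m,B \right)} = \frac{3}{2} + \frac{\left(m + B\right) 4 m}{2} = \frac{3}{2} + \frac{\left(B + m\right) 4 m}{2} = \frac{3}{2} + \frac{\left(4 B + 4 m\right) m}{2} = \frac{3}{2} + \frac{m \left(4 B + 4 m\right)}{2}$)
$P{\left(4,8 \right)} + 180 p = \left(\frac{3}{2} + 2 \cdot 4^{2} + 2 \cdot 8 \cdot 4\right) + 180 \cdot 496 = \left(\frac{3}{2} + 2 \cdot 16 + 64\right) + 89280 = \left(\frac{3}{2} + 32 + 64\right) + 89280 = \frac{195}{2} + 89280 = \frac{178755}{2}$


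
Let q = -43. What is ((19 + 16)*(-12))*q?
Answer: 18060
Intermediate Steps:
((19 + 16)*(-12))*q = ((19 + 16)*(-12))*(-43) = (35*(-12))*(-43) = -420*(-43) = 18060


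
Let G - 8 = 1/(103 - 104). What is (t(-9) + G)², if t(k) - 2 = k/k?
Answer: 100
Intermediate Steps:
G = 7 (G = 8 + 1/(103 - 104) = 8 + 1/(-1) = 8 - 1 = 7)
t(k) = 3 (t(k) = 2 + k/k = 2 + 1 = 3)
(t(-9) + G)² = (3 + 7)² = 10² = 100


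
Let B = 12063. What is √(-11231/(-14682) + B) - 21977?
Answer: -21977 + √2600478732354/14682 ≈ -21867.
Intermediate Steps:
√(-11231/(-14682) + B) - 21977 = √(-11231/(-14682) + 12063) - 21977 = √(-11231*(-1/14682) + 12063) - 21977 = √(11231/14682 + 12063) - 21977 = √(177120197/14682) - 21977 = √2600478732354/14682 - 21977 = -21977 + √2600478732354/14682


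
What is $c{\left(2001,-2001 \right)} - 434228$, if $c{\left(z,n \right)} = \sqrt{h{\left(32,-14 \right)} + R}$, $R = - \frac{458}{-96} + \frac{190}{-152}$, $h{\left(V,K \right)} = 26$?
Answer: $-434228 + \frac{\sqrt{4251}}{12} \approx -4.3422 \cdot 10^{5}$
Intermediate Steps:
$R = \frac{169}{48}$ ($R = \left(-458\right) \left(- \frac{1}{96}\right) + 190 \left(- \frac{1}{152}\right) = \frac{229}{48} - \frac{5}{4} = \frac{169}{48} \approx 3.5208$)
$c{\left(z,n \right)} = \frac{\sqrt{4251}}{12}$ ($c{\left(z,n \right)} = \sqrt{26 + \frac{169}{48}} = \sqrt{\frac{1417}{48}} = \frac{\sqrt{4251}}{12}$)
$c{\left(2001,-2001 \right)} - 434228 = \frac{\sqrt{4251}}{12} - 434228 = -434228 + \frac{\sqrt{4251}}{12}$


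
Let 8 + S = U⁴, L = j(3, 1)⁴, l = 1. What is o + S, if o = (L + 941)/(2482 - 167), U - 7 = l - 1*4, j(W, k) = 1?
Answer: 575062/2315 ≈ 248.41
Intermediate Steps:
L = 1 (L = 1⁴ = 1)
U = 4 (U = 7 + (1 - 1*4) = 7 + (1 - 4) = 7 - 3 = 4)
o = 942/2315 (o = (1 + 941)/(2482 - 167) = 942/2315 ≈ 0.40691)
S = 248 (S = -8 + 4⁴ = -8 + 256 = 248)
o + S = 942/2315 + 248 = 575062/2315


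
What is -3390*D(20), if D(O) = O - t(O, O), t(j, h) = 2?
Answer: -61020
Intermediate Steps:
D(O) = -2 + O (D(O) = O - 1*2 = O - 2 = -2 + O)
-3390*D(20) = -3390*(-2 + 20) = -3390*18 = -61020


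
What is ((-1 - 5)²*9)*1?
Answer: 324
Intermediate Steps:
((-1 - 5)²*9)*1 = ((-6)²*9)*1 = (36*9)*1 = 324*1 = 324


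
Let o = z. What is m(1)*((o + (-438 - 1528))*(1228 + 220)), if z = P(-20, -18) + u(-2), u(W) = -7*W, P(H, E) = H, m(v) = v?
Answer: -2855456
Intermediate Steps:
z = -6 (z = -20 - 7*(-2) = -20 + 14 = -6)
o = -6
m(1)*((o + (-438 - 1528))*(1228 + 220)) = 1*((-6 + (-438 - 1528))*(1228 + 220)) = 1*((-6 - 1966)*1448) = 1*(-1972*1448) = 1*(-2855456) = -2855456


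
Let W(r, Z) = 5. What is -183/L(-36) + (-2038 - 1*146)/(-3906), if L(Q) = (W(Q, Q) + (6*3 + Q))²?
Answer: -8231/15717 ≈ -0.52370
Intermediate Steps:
L(Q) = (23 + Q)² (L(Q) = (5 + (6*3 + Q))² = (5 + (18 + Q))² = (23 + Q)²)
-183/L(-36) + (-2038 - 1*146)/(-3906) = -183/(23 - 36)² + (-2038 - 1*146)/(-3906) = -183/((-13)²) + (-2038 - 146)*(-1/3906) = -183/169 - 2184*(-1/3906) = -183*1/169 + 52/93 = -183/169 + 52/93 = -8231/15717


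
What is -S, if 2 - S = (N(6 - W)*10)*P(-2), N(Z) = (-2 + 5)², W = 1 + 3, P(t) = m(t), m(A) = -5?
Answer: -452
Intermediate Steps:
P(t) = -5
W = 4
N(Z) = 9 (N(Z) = 3² = 9)
S = 452 (S = 2 - 9*10*(-5) = 2 - 90*(-5) = 2 - 1*(-450) = 2 + 450 = 452)
-S = -1*452 = -452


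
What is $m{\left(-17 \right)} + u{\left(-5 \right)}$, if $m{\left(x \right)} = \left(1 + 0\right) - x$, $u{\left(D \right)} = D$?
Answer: $13$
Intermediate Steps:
$m{\left(x \right)} = 1 - x$
$m{\left(-17 \right)} + u{\left(-5 \right)} = \left(1 - -17\right) - 5 = \left(1 + 17\right) - 5 = 18 - 5 = 13$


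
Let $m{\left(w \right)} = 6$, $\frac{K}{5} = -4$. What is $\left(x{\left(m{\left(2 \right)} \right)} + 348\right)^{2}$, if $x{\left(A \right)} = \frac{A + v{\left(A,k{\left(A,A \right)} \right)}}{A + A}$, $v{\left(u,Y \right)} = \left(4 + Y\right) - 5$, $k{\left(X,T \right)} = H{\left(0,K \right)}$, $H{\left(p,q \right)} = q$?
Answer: $\frac{1923769}{16} \approx 1.2024 \cdot 10^{5}$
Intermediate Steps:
$K = -20$ ($K = 5 \left(-4\right) = -20$)
$k{\left(X,T \right)} = -20$
$v{\left(u,Y \right)} = -1 + Y$
$x{\left(A \right)} = \frac{-21 + A}{2 A}$ ($x{\left(A \right)} = \frac{A - 21}{A + A} = \frac{A - 21}{2 A} = \left(-21 + A\right) \frac{1}{2 A} = \frac{-21 + A}{2 A}$)
$\left(x{\left(m{\left(2 \right)} \right)} + 348\right)^{2} = \left(\frac{-21 + 6}{2 \cdot 6} + 348\right)^{2} = \left(\frac{1}{2} \cdot \frac{1}{6} \left(-15\right) + 348\right)^{2} = \left(- \frac{5}{4} + 348\right)^{2} = \left(\frac{1387}{4}\right)^{2} = \frac{1923769}{16}$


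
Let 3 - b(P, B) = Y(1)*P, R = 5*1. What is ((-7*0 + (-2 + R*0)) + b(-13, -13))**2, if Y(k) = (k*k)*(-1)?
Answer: 144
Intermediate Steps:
R = 5
Y(k) = -k**2 (Y(k) = k**2*(-1) = -k**2)
b(P, B) = 3 + P (b(P, B) = 3 - (-1*1**2)*P = 3 - (-1*1)*P = 3 - (-1)*P = 3 + P)
((-7*0 + (-2 + R*0)) + b(-13, -13))**2 = ((-7*0 + (-2 + 5*0)) + (3 - 13))**2 = ((0 + (-2 + 0)) - 10)**2 = ((0 - 2) - 10)**2 = (-2 - 10)**2 = (-12)**2 = 144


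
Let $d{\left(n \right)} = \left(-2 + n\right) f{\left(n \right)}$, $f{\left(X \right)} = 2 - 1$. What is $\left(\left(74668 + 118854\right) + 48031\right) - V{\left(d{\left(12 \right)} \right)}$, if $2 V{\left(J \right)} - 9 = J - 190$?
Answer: $\frac{483277}{2} \approx 2.4164 \cdot 10^{5}$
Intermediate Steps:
$f{\left(X \right)} = 1$
$d{\left(n \right)} = -2 + n$ ($d{\left(n \right)} = \left(-2 + n\right) 1 = -2 + n$)
$V{\left(J \right)} = - \frac{181}{2} + \frac{J}{2}$ ($V{\left(J \right)} = \frac{9}{2} + \frac{J - 190}{2} = \frac{9}{2} + \frac{-190 + J}{2} = \frac{9}{2} + \left(-95 + \frac{J}{2}\right) = - \frac{181}{2} + \frac{J}{2}$)
$\left(\left(74668 + 118854\right) + 48031\right) - V{\left(d{\left(12 \right)} \right)} = \left(\left(74668 + 118854\right) + 48031\right) - \left(- \frac{181}{2} + \frac{-2 + 12}{2}\right) = \left(193522 + 48031\right) - \left(- \frac{181}{2} + \frac{1}{2} \cdot 10\right) = 241553 - \left(- \frac{181}{2} + 5\right) = 241553 - - \frac{171}{2} = 241553 + \frac{171}{2} = \frac{483277}{2}$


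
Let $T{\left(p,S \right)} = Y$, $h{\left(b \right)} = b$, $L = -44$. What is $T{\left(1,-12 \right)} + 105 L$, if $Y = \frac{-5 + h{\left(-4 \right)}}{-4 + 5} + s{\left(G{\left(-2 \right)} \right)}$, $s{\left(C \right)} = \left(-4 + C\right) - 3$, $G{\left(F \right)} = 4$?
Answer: $-4632$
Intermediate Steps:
$s{\left(C \right)} = -7 + C$
$Y = -12$ ($Y = \frac{-5 - 4}{-4 + 5} + \left(-7 + 4\right) = - \frac{9}{1} - 3 = \left(-9\right) 1 - 3 = -9 - 3 = -12$)
$T{\left(p,S \right)} = -12$
$T{\left(1,-12 \right)} + 105 L = -12 + 105 \left(-44\right) = -12 - 4620 = -4632$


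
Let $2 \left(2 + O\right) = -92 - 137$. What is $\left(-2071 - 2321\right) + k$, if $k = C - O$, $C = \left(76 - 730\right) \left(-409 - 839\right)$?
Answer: $\frac{1623833}{2} \approx 8.1192 \cdot 10^{5}$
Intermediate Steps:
$O = - \frac{233}{2}$ ($O = -2 + \frac{-92 - 137}{2} = -2 + \frac{1}{2} \left(-229\right) = -2 - \frac{229}{2} = - \frac{233}{2} \approx -116.5$)
$C = 816192$ ($C = \left(-654\right) \left(-1248\right) = 816192$)
$k = \frac{1632617}{2}$ ($k = 816192 - - \frac{233}{2} = 816192 + \frac{233}{2} = \frac{1632617}{2} \approx 8.1631 \cdot 10^{5}$)
$\left(-2071 - 2321\right) + k = \left(-2071 - 2321\right) + \frac{1632617}{2} = -4392 + \frac{1632617}{2} = \frac{1623833}{2}$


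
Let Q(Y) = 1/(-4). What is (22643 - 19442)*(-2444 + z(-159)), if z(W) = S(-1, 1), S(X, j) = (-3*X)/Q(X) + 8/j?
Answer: -7836048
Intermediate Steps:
Q(Y) = -¼
S(X, j) = 8/j + 12*X (S(X, j) = (-3*X)/(-¼) + 8/j = -3*X*(-4) + 8/j = 12*X + 8/j = 8/j + 12*X)
z(W) = -4 (z(W) = 8/1 + 12*(-1) = 8*1 - 12 = 8 - 12 = -4)
(22643 - 19442)*(-2444 + z(-159)) = (22643 - 19442)*(-2444 - 4) = 3201*(-2448) = -7836048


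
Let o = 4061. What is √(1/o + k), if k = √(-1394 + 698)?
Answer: √(4061 + 32983442*I*√174)/4061 ≈ 3.6319 + 3.6319*I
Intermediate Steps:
k = 2*I*√174 (k = √(-696) = 2*I*√174 ≈ 26.382*I)
√(1/o + k) = √(1/4061 + 2*I*√174)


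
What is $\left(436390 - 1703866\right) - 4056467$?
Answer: $-5323943$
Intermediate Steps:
$\left(436390 - 1703866\right) - 4056467 = -1267476 - 4056467 = -5323943$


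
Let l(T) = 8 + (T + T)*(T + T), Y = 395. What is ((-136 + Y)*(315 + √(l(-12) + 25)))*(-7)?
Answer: -571095 - 1813*√609 ≈ -6.1584e+5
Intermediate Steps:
l(T) = 8 + 4*T² (l(T) = 8 + (2*T)*(2*T) = 8 + 4*T²)
((-136 + Y)*(315 + √(l(-12) + 25)))*(-7) = ((-136 + 395)*(315 + √((8 + 4*(-12)²) + 25)))*(-7) = (259*(315 + √((8 + 4*144) + 25)))*(-7) = (259*(315 + √((8 + 576) + 25)))*(-7) = (259*(315 + √(584 + 25)))*(-7) = (259*(315 + √609))*(-7) = (81585 + 259*√609)*(-7) = -571095 - 1813*√609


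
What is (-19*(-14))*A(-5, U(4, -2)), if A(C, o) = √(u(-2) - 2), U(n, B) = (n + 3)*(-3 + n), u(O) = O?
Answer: 532*I ≈ 532.0*I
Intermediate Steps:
U(n, B) = (-3 + n)*(3 + n) (U(n, B) = (3 + n)*(-3 + n) = (-3 + n)*(3 + n))
A(C, o) = 2*I (A(C, o) = √(-2 - 2) = √(-4) = 2*I)
(-19*(-14))*A(-5, U(4, -2)) = (-19*(-14))*(2*I) = 266*(2*I) = 532*I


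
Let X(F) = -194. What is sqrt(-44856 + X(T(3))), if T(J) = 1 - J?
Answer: 5*I*sqrt(1802) ≈ 212.25*I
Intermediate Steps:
sqrt(-44856 + X(T(3))) = sqrt(-44856 - 194) = sqrt(-45050) = 5*I*sqrt(1802)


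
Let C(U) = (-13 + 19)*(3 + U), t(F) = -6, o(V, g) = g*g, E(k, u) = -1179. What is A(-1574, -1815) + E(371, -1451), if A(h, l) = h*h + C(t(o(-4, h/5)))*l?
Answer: 2508967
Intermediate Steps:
o(V, g) = g²
C(U) = 18 + 6*U (C(U) = 6*(3 + U) = 18 + 6*U)
A(h, l) = h² - 18*l (A(h, l) = h*h + (18 + 6*(-6))*l = h² + (18 - 36)*l = h² - 18*l)
A(-1574, -1815) + E(371, -1451) = ((-1574)² - 18*(-1815)) - 1179 = (2477476 + 32670) - 1179 = 2510146 - 1179 = 2508967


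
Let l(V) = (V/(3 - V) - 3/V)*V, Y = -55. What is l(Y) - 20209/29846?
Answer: 20979706/432767 ≈ 48.478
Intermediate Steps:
l(V) = V*(-3/V + V/(3 - V)) (l(V) = (-3/V + V/(3 - V))*V = V*(-3/V + V/(3 - V)))
l(Y) - 20209/29846 = (9 - 1*(-55)**2 - 3*(-55))/(-3 - 55) - 20209/29846 = (9 - 1*3025 + 165)/(-58) - 20209*1/29846 = -(9 - 3025 + 165)/58 - 20209/29846 = -1/58*(-2851) - 20209/29846 = 2851/58 - 20209/29846 = 20979706/432767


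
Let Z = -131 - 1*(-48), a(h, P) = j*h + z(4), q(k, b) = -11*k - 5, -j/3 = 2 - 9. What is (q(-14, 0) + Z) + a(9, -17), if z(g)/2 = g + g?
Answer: 271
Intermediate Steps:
z(g) = 4*g (z(g) = 2*(g + g) = 2*(2*g) = 4*g)
j = 21 (j = -3*(2 - 9) = -3*(-7) = 21)
q(k, b) = -5 - 11*k
a(h, P) = 16 + 21*h (a(h, P) = 21*h + 4*4 = 21*h + 16 = 16 + 21*h)
Z = -83 (Z = -131 + 48 = -83)
(q(-14, 0) + Z) + a(9, -17) = ((-5 - 11*(-14)) - 83) + (16 + 21*9) = ((-5 + 154) - 83) + (16 + 189) = (149 - 83) + 205 = 66 + 205 = 271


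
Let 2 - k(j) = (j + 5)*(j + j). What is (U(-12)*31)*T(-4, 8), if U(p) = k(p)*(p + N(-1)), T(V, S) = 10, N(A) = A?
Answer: 668980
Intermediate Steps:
k(j) = 2 - 2*j*(5 + j) (k(j) = 2 - (j + 5)*(j + j) = 2 - (5 + j)*2*j = 2 - 2*j*(5 + j))
U(p) = (-1 + p)*(2 - 10*p - 2*p²) (U(p) = (2 - 10*p - 2*p²)*(p - 1) = (2 - 10*p - 2*p²)*(-1 + p) = (-1 + p)*(2 - 10*p - 2*p²))
(U(-12)*31)*T(-4, 8) = (-2*(-1 - 12)*(-1 + (-12)² + 5*(-12))*31)*10 = (-2*(-13)*(-1 + 144 - 60)*31)*10 = (-2*(-13)*83*31)*10 = (2158*31)*10 = 66898*10 = 668980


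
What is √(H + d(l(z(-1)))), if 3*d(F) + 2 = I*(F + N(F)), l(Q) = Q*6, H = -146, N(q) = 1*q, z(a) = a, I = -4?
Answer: 14*I*√6/3 ≈ 11.431*I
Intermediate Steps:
N(q) = q
l(Q) = 6*Q
d(F) = -⅔ - 8*F/3 (d(F) = -⅔ + (-4*(F + F))/3 = -⅔ + (-8*F)/3 = -⅔ - 8*F/3)
√(H + d(l(z(-1)))) = √(-146 + (-⅔ - 16*(-1))) = √(-146 + (-⅔ - 8/3*(-6))) = √(-146 + (-⅔ + 16)) = √(-146 + 46/3) = √(-392/3) = 14*I*√6/3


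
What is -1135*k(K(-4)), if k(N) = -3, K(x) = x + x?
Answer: 3405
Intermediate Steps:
K(x) = 2*x
-1135*k(K(-4)) = -1135*(-3) = 3405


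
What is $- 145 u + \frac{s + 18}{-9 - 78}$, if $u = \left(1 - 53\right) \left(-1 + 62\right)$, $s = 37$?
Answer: $\frac{40014725}{87} \approx 4.5994 \cdot 10^{5}$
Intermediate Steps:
$u = -3172$ ($u = \left(-52\right) 61 = -3172$)
$- 145 u + \frac{s + 18}{-9 - 78} = \left(-145\right) \left(-3172\right) + \frac{37 + 18}{-9 - 78} = 459940 + \frac{55}{-87} = 459940 + 55 \left(- \frac{1}{87}\right) = 459940 - \frac{55}{87} = \frac{40014725}{87}$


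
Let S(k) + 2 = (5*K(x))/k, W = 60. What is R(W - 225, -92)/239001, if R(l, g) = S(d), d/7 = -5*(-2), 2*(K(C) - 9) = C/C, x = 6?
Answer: -37/6692028 ≈ -5.5290e-6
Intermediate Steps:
K(C) = 19/2 (K(C) = 9 + (C/C)/2 = 9 + (½)*1 = 9 + ½ = 19/2)
d = 70 (d = 7*(-5*(-2)) = 7*10 = 70)
S(k) = -2 + 95/(2*k) (S(k) = -2 + (5*(19/2))/k = -2 + 95/(2*k))
R(l, g) = -37/28 (R(l, g) = -2 + (95/2)/70 = -2 + (95/2)*(1/70) = -2 + 19/28 = -37/28)
R(W - 225, -92)/239001 = -37/28/239001 = -37/28*1/239001 = -37/6692028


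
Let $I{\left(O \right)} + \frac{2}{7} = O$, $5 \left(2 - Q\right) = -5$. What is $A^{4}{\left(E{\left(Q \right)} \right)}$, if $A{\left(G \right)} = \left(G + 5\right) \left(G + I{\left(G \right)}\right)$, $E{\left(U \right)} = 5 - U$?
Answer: $456976$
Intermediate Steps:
$Q = 3$ ($Q = 2 - -1 = 2 + 1 = 3$)
$I{\left(O \right)} = - \frac{2}{7} + O$
$A{\left(G \right)} = \left(5 + G\right) \left(- \frac{2}{7} + 2 G\right)$ ($A{\left(G \right)} = \left(G + 5\right) \left(G + \left(- \frac{2}{7} + G\right)\right) = \left(5 + G\right) \left(- \frac{2}{7} + 2 G\right)$)
$A^{4}{\left(E{\left(Q \right)} \right)} = \left(- \frac{10}{7} + 2 \left(5 - 3\right)^{2} + \frac{68 \left(5 - 3\right)}{7}\right)^{4} = \left(- \frac{10}{7} + 2 \cdot 2^{2} + \frac{68}{7} \cdot 2\right)^{4} = \left(- \frac{10}{7} + 2 \cdot 4 + \frac{136}{7}\right)^{4} = \left(- \frac{10}{7} + 8 + \frac{136}{7}\right)^{4} = 26^{4} = 456976$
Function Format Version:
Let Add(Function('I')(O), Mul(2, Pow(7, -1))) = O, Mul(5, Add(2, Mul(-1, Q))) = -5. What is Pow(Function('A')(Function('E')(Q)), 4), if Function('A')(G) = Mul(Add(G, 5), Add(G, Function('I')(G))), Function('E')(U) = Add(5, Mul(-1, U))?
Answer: 456976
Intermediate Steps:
Q = 3 (Q = Add(2, Mul(Rational(-1, 5), -5)) = Add(2, 1) = 3)
Function('I')(O) = Add(Rational(-2, 7), O)
Function('A')(G) = Mul(Add(5, G), Add(Rational(-2, 7), Mul(2, G))) (Function('A')(G) = Mul(Add(G, 5), Add(G, Add(Rational(-2, 7), G))) = Mul(Add(5, G), Add(Rational(-2, 7), Mul(2, G))))
Pow(Function('A')(Function('E')(Q)), 4) = Pow(Add(Rational(-10, 7), Mul(2, Pow(Add(5, Mul(-1, 3)), 2)), Mul(Rational(68, 7), Add(5, Mul(-1, 3)))), 4) = Pow(Add(Rational(-10, 7), Mul(2, Pow(Add(5, -3), 2)), Mul(Rational(68, 7), Add(5, -3))), 4) = Pow(Add(Rational(-10, 7), Mul(2, Pow(2, 2)), Mul(Rational(68, 7), 2)), 4) = Pow(Add(Rational(-10, 7), Mul(2, 4), Rational(136, 7)), 4) = Pow(Add(Rational(-10, 7), 8, Rational(136, 7)), 4) = Pow(26, 4) = 456976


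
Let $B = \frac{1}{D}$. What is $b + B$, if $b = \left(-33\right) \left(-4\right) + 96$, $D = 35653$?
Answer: $\frac{8128885}{35653} \approx 228.0$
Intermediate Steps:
$b = 228$ ($b = 132 + 96 = 228$)
$B = \frac{1}{35653} \approx 2.8048 \cdot 10^{-5}$
$b + B = 228 + \frac{1}{35653} = \frac{8128885}{35653}$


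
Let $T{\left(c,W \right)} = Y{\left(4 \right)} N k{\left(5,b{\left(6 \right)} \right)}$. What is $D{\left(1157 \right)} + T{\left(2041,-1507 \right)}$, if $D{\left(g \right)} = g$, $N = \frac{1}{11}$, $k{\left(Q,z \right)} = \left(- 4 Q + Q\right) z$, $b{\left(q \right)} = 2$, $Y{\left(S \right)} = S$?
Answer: $\frac{12607}{11} \approx 1146.1$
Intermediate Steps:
$k{\left(Q,z \right)} = - 3 Q z$
$N = \frac{1}{11} \approx 0.090909$
$T{\left(c,W \right)} = - \frac{120}{11}$ ($T{\left(c,W \right)} = 4 \cdot \frac{1}{11} \left(\left(-3\right) 5 \cdot 2\right) = \frac{4}{11} \left(-30\right) = - \frac{120}{11}$)
$D{\left(1157 \right)} + T{\left(2041,-1507 \right)} = 1157 - \frac{120}{11} = \frac{12607}{11}$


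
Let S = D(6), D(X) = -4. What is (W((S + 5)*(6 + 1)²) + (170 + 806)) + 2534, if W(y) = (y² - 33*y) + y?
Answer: 4343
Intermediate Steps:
S = -4
W(y) = y² - 32*y
(W((S + 5)*(6 + 1)²) + (170 + 806)) + 2534 = (((-4 + 5)*(6 + 1)²)*(-32 + (-4 + 5)*(6 + 1)²) + (170 + 806)) + 2534 = ((1*7²)*(-32 + 1*7²) + 976) + 2534 = ((1*49)*(-32 + 1*49) + 976) + 2534 = (49*(-32 + 49) + 976) + 2534 = (49*17 + 976) + 2534 = (833 + 976) + 2534 = 1809 + 2534 = 4343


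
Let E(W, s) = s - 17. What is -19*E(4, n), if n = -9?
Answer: 494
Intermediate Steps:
E(W, s) = -17 + s
-19*E(4, n) = -19*(-17 - 9) = -19*(-26) = 494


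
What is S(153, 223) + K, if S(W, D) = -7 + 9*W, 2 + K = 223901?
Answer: 225269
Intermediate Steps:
K = 223899 (K = -2 + 223901 = 223899)
S(153, 223) + K = (-7 + 9*153) + 223899 = (-7 + 1377) + 223899 = 1370 + 223899 = 225269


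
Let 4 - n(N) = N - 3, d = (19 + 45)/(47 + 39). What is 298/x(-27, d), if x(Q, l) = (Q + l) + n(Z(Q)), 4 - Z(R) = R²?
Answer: 12814/30347 ≈ 0.42225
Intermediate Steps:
Z(R) = 4 - R²
d = 32/43 (d = 64/86 = 64*(1/86) = 32/43 ≈ 0.74419)
n(N) = 7 - N (n(N) = 4 - (N - 3) = 4 - (-3 + N) = 4 + (3 - N) = 7 - N)
x(Q, l) = 3 + Q + l + Q² (x(Q, l) = (Q + l) + (7 - (4 - Q²)) = (Q + l) + (7 + (-4 + Q²)) = (Q + l) + (3 + Q²) = 3 + Q + l + Q²)
298/x(-27, d) = 298/(3 - 27 + 32/43 + (-27)²) = 298/(3 - 27 + 32/43 + 729) = 298/(30347/43) = 298*(43/30347) = 12814/30347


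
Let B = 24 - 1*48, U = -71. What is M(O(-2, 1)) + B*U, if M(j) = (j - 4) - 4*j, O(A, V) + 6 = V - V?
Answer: 1718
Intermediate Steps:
O(A, V) = -6 (O(A, V) = -6 + (V - V) = -6 + 0 = -6)
M(j) = -4 - 3*j (M(j) = (-4 + j) - 4*j = -4 - 3*j)
B = -24 (B = 24 - 48 = -24)
M(O(-2, 1)) + B*U = (-4 - 3*(-6)) - 24*(-71) = (-4 + 18) + 1704 = 14 + 1704 = 1718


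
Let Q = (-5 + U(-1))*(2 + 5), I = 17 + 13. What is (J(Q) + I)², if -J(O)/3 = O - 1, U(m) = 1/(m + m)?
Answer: 88209/4 ≈ 22052.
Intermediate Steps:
U(m) = 1/(2*m)
I = 30
Q = -77/2 (Q = (-5 + (½)/(-1))*(2 + 5) = (-5 + (½)*(-1))*7 = (-5 - ½)*7 = -11/2*7 = -77/2 ≈ -38.500)
J(O) = 3 - 3*O (J(O) = -3*(O - 1) = -3*(-1 + O) = 3 - 3*O)
(J(Q) + I)² = ((3 - 3*(-77/2)) + 30)² = ((3 + 231/2) + 30)² = (237/2 + 30)² = (297/2)² = 88209/4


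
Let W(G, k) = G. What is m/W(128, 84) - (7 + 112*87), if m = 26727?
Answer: -1221401/128 ≈ -9542.2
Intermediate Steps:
m/W(128, 84) - (7 + 112*87) = 26727/128 - (7 + 112*87) = 26727*(1/128) - (7 + 9744) = 26727/128 - 1*9751 = 26727/128 - 9751 = -1221401/128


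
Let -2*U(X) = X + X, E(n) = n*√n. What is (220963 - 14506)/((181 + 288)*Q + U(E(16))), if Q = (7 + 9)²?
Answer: 68819/40000 ≈ 1.7205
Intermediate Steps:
E(n) = n^(3/2)
U(X) = -X (U(X) = -(X + X)/2 = -X)
Q = 256 (Q = 16² = 256)
(220963 - 14506)/((181 + 288)*Q + U(E(16))) = (220963 - 14506)/((181 + 288)*256 - 16^(3/2)) = 206457/(469*256 - 1*64) = 206457/(120064 - 64) = 206457/120000 = 206457*(1/120000) = 68819/40000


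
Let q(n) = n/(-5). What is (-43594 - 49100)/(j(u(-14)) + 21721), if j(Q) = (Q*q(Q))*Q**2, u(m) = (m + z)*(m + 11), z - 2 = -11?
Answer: 231735/11279258 ≈ 0.020545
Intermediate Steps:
z = -9 (z = 2 - 11 = -9)
u(m) = (-9 + m)*(11 + m) (u(m) = (m - 9)*(m + 11) = (-9 + m)*(11 + m))
q(n) = -n/5 (q(n) = n*(-1/5) = -n/5)
j(Q) = -Q**4/5 (j(Q) = (Q*(-Q/5))*Q**2 = (-Q**2/5)*Q**2 = -Q**4/5)
(-43594 - 49100)/(j(u(-14)) + 21721) = (-43594 - 49100)/(-(-99 + (-14)**2 + 2*(-14))**4/5 + 21721) = -92694/(-(-99 + 196 - 28)**4/5 + 21721) = -92694/(-1/5*69**4 + 21721) = -92694/(-1/5*22667121 + 21721) = -92694/(-22667121/5 + 21721) = -92694/(-22558516/5) = -92694*(-5/22558516) = 231735/11279258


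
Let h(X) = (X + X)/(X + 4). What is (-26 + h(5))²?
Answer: 50176/81 ≈ 619.46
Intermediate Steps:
h(X) = 2*X/(4 + X) (h(X) = (2*X)/(4 + X) = 2*X/(4 + X))
(-26 + h(5))² = (-26 + 2*5/(4 + 5))² = (-26 + 2*5/9)² = (-26 + 2*5*(⅑))² = (-26 + 10/9)² = (-224/9)² = 50176/81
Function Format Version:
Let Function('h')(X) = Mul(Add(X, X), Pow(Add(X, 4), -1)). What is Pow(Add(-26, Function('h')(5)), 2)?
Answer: Rational(50176, 81) ≈ 619.46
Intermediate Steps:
Function('h')(X) = Mul(2, X, Pow(Add(4, X), -1)) (Function('h')(X) = Mul(Mul(2, X), Pow(Add(4, X), -1)) = Mul(2, X, Pow(Add(4, X), -1)))
Pow(Add(-26, Function('h')(5)), 2) = Pow(Add(-26, Mul(2, 5, Pow(Add(4, 5), -1))), 2) = Pow(Add(-26, Mul(2, 5, Pow(9, -1))), 2) = Pow(Add(-26, Mul(2, 5, Rational(1, 9))), 2) = Pow(Add(-26, Rational(10, 9)), 2) = Pow(Rational(-224, 9), 2) = Rational(50176, 81)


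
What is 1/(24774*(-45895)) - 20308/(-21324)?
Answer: 1924187618293/2020453851210 ≈ 0.95235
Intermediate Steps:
1/(24774*(-45895)) - 20308/(-21324) = (1/24774)*(-1/45895) - 20308*(-1/21324) = -1/1137002730 + 5077/5331 = 1924187618293/2020453851210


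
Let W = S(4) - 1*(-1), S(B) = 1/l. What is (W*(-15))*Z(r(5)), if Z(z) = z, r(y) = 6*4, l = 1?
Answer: -720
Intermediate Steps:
r(y) = 24
S(B) = 1 (S(B) = 1/1 = 1)
W = 2 (W = 1 - 1*(-1) = 1 + 1 = 2)
(W*(-15))*Z(r(5)) = (2*(-15))*24 = -30*24 = -720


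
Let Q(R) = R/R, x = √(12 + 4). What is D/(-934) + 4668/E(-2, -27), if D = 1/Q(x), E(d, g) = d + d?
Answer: -1089979/934 ≈ -1167.0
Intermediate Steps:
x = 4 (x = √16 = 4)
Q(R) = 1
E(d, g) = 2*d
D = 1 (D = 1/1 = 1)
D/(-934) + 4668/E(-2, -27) = 1/(-934) + 4668/((2*(-2))) = 1*(-1/934) + 4668/(-4) = -1/934 + 4668*(-¼) = -1/934 - 1167 = -1089979/934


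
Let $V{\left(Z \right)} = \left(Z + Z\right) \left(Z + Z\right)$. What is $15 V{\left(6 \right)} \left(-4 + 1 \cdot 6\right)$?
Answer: $4320$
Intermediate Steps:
$V{\left(Z \right)} = 4 Z^{2}$ ($V{\left(Z \right)} = 2 Z 2 Z = 4 Z^{2}$)
$15 V{\left(6 \right)} \left(-4 + 1 \cdot 6\right) = 15 \cdot 4 \cdot 6^{2} \left(-4 + 1 \cdot 6\right) = 15 \cdot 4 \cdot 36 \left(-4 + 6\right) = 15 \cdot 144 \cdot 2 = 2160 \cdot 2 = 4320$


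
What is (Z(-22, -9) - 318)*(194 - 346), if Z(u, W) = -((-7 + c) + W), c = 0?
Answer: 45904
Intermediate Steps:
Z(u, W) = 7 - W (Z(u, W) = -((-7 + 0) + W) = -(-7 + W) = 7 - W)
(Z(-22, -9) - 318)*(194 - 346) = ((7 - 1*(-9)) - 318)*(194 - 346) = ((7 + 9) - 318)*(-152) = (16 - 318)*(-152) = -302*(-152) = 45904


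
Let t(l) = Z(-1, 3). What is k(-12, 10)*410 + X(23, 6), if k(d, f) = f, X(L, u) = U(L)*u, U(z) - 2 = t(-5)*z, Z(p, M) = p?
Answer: 3974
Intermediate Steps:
t(l) = -1
U(z) = 2 - z
X(L, u) = u*(2 - L) (X(L, u) = (2 - L)*u = u*(2 - L))
k(-12, 10)*410 + X(23, 6) = 10*410 + 6*(2 - 1*23) = 4100 + 6*(2 - 23) = 4100 + 6*(-21) = 4100 - 126 = 3974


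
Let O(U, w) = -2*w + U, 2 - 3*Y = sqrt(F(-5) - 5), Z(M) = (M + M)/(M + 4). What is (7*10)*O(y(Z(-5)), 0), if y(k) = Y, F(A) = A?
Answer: 140/3 - 70*I*sqrt(10)/3 ≈ 46.667 - 73.786*I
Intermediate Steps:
Z(M) = 2*M/(4 + M) (Z(M) = (2*M)/(4 + M) = 2*M/(4 + M))
Y = 2/3 - I*sqrt(10)/3 (Y = 2/3 - sqrt(-5 - 5)/3 = 2/3 - I*sqrt(10)/3 ≈ 0.66667 - 1.0541*I)
y(k) = 2/3 - I*sqrt(10)/3
O(U, w) = U - 2*w
(7*10)*O(y(Z(-5)), 0) = (7*10)*((2/3 - I*sqrt(10)/3) - 2*0) = 70*((2/3 - I*sqrt(10)/3) + 0) = 70*(2/3 - I*sqrt(10)/3) = 140/3 - 70*I*sqrt(10)/3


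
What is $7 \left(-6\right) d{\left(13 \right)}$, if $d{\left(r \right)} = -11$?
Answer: $462$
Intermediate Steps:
$7 \left(-6\right) d{\left(13 \right)} = 7 \left(-6\right) \left(-11\right) = \left(-42\right) \left(-11\right) = 462$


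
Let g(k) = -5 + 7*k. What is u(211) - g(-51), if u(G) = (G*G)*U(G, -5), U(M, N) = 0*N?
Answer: 362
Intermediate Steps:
U(M, N) = 0
u(G) = 0 (u(G) = (G*G)*0 = G²*0 = 0)
u(211) - g(-51) = 0 - (-5 + 7*(-51)) = 0 - (-5 - 357) = 0 - 1*(-362) = 0 + 362 = 362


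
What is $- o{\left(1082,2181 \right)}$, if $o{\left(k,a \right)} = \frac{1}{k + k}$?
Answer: $- \frac{1}{2164} \approx -0.00046211$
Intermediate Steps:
$o{\left(k,a \right)} = \frac{1}{2 k}$
$- o{\left(1082,2181 \right)} = - \frac{1}{2 \cdot 1082} = \left(-1\right) \frac{1}{2164} = - \frac{1}{2164}$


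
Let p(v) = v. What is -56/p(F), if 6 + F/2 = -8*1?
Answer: 2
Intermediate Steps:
F = -28 (F = -12 + 2*(-8*1) = -12 + 2*(-8) = -12 - 16 = -28)
-56/p(F) = -56/(-28) = -1/28*(-56) = 2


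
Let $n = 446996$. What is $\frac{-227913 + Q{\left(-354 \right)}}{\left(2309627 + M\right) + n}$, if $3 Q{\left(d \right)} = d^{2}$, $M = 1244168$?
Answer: $- \frac{62047}{1333597} \approx -0.046526$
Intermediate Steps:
$Q{\left(d \right)} = \frac{d^{2}}{3}$
$\frac{-227913 + Q{\left(-354 \right)}}{\left(2309627 + M\right) + n} = \frac{-227913 + \frac{\left(-354\right)^{2}}{3}}{\left(2309627 + 1244168\right) + 446996} = \frac{-227913 + \frac{1}{3} \cdot 125316}{3553795 + 446996} = \frac{-227913 + 41772}{4000791} = \left(-186141\right) \frac{1}{4000791} = - \frac{62047}{1333597}$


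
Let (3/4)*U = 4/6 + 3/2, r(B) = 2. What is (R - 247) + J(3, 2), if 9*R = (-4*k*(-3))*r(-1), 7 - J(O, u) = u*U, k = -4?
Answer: -2308/9 ≈ -256.44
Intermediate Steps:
U = 26/9 (U = 4*(4/6 + 3/2)/3 = 4*(4*(⅙) + 3*(½))/3 = 4*(⅔ + 3/2)/3 = (4/3)*(13/6) = 26/9 ≈ 2.8889)
J(O, u) = 7 - 26*u/9 (J(O, u) = 7 - u*26/9 = 7 - 26*u/9)
R = -32/3 (R = ((-4*(-4)*(-3))*2)/9 = ((16*(-3))*2)/9 = (-48*2)/9 = (⅑)*(-96) = -32/3 ≈ -10.667)
(R - 247) + J(3, 2) = (-32/3 - 247) + (7 - 26/9*2) = -773/3 + (7 - 52/9) = -773/3 + 11/9 = -2308/9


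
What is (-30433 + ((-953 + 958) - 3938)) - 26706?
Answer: -61072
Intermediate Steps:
(-30433 + ((-953 + 958) - 3938)) - 26706 = (-30433 + (5 - 3938)) - 26706 = (-30433 - 3933) - 26706 = -34366 - 26706 = -61072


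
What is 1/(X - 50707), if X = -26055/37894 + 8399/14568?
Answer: -276019896/13996171515239 ≈ -1.9721e-5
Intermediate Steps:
X = -30648767/276019896 (X = -26055*1/37894 + 8399*(1/14568) = -26055/37894 + 8399/14568 = -30648767/276019896 ≈ -0.11104)
1/(X - 50707) = 1/(-30648767/276019896 - 50707) = 1/(-13996171515239/276019896) = -276019896/13996171515239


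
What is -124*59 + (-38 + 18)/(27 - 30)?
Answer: -21928/3 ≈ -7309.3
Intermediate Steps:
-124*59 + (-38 + 18)/(27 - 30) = -7316 - 20/(-3) = -7316 - 20*(-⅓) = -7316 + 20/3 = -21928/3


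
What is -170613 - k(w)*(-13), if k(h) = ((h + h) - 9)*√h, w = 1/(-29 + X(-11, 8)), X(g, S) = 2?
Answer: -170613 - 3185*I*√3/243 ≈ -1.7061e+5 - 22.702*I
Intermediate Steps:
w = -1/27 (w = 1/(-29 + 2) = 1/(-27) = -1/27 ≈ -0.037037)
k(h) = √h*(-9 + 2*h) (k(h) = (2*h - 9)*√h = (-9 + 2*h)*√h = √h*(-9 + 2*h))
-170613 - k(w)*(-13) = -170613 - √(-1/27)*(-9 + 2*(-1/27))*(-13) = -170613 - (I*√3/9)*(-9 - 2/27)*(-13) = -170613 - (I*√3/9)*(-245/27)*(-13) = -170613 - (-245*I*√3/243)*(-13) = -170613 - 3185*I*√3/243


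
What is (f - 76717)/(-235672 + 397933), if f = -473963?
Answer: -183560/54087 ≈ -3.3938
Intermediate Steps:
(f - 76717)/(-235672 + 397933) = (-473963 - 76717)/(-235672 + 397933) = -550680/162261 = -550680*1/162261 = -183560/54087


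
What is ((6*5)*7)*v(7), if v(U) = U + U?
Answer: 2940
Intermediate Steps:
v(U) = 2*U
((6*5)*7)*v(7) = ((6*5)*7)*(2*7) = (30*7)*14 = 210*14 = 2940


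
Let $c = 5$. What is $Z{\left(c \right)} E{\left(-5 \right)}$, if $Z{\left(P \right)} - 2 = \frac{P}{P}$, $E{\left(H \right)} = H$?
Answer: $-15$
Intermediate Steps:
$Z{\left(P \right)} = 3$ ($Z{\left(P \right)} = 2 + \frac{P}{P} = 2 + 1 = 3$)
$Z{\left(c \right)} E{\left(-5 \right)} = 3 \left(-5\right) = -15$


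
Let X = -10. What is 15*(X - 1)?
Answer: -165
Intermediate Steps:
15*(X - 1) = 15*(-10 - 1) = 15*(-11) = -165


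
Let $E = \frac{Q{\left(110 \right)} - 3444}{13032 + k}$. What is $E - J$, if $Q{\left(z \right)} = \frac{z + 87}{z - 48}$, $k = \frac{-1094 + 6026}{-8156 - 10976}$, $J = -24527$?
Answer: $\frac{94783841572529}{3864511026} \approx 24527.0$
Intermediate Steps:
$k = - \frac{1233}{4783}$ ($k = \frac{4932}{-19132} = 4932 \left(- \frac{1}{19132}\right) = - \frac{1233}{4783} \approx -0.25779$)
$Q{\left(z \right)} = \frac{87 + z}{-48 + z}$
$E = - \frac{1020362173}{3864511026}$ ($E = \frac{\frac{87 + 110}{-48 + 110} - 3444}{13032 - \frac{1233}{4783}} = \frac{\frac{1}{62} \cdot 197 - 3444}{\frac{62330823}{4783}} = \left(\frac{1}{62} \cdot 197 - 3444\right) \frac{4783}{62330823} = \left(\frac{197}{62} - 3444\right) \frac{4783}{62330823} = \left(- \frac{213331}{62}\right) \frac{4783}{62330823} = - \frac{1020362173}{3864511026} \approx -0.26403$)
$E - J = - \frac{1020362173}{3864511026} - -24527 = - \frac{1020362173}{3864511026} + 24527 = \frac{94783841572529}{3864511026}$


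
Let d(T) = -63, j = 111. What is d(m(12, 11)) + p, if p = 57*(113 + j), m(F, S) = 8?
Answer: 12705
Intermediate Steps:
p = 12768 (p = 57*(113 + 111) = 57*224 = 12768)
d(m(12, 11)) + p = -63 + 12768 = 12705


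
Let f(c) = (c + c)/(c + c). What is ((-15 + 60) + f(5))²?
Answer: 2116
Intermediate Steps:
f(c) = 1 (f(c) = (2*c)/((2*c)) = (2*c)*(1/(2*c)) = 1)
((-15 + 60) + f(5))² = ((-15 + 60) + 1)² = (45 + 1)² = 46² = 2116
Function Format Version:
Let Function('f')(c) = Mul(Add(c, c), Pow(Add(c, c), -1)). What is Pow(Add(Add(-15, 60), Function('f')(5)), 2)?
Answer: 2116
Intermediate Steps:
Function('f')(c) = 1 (Function('f')(c) = Mul(Mul(2, c), Pow(Mul(2, c), -1)) = Mul(Mul(2, c), Mul(Rational(1, 2), Pow(c, -1))) = 1)
Pow(Add(Add(-15, 60), Function('f')(5)), 2) = Pow(Add(Add(-15, 60), 1), 2) = Pow(Add(45, 1), 2) = Pow(46, 2) = 2116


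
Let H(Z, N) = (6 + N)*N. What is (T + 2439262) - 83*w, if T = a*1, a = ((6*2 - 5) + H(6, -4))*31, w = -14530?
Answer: 3645221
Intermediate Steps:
H(Z, N) = N*(6 + N)
a = -31 (a = ((6*2 - 5) - 4*(6 - 4))*31 = ((12 - 5) - 4*2)*31 = (7 - 8)*31 = -1*31 = -31)
T = -31 (T = -31*1 = -31)
(T + 2439262) - 83*w = (-31 + 2439262) - 83*(-14530) = 2439231 + 1205990 = 3645221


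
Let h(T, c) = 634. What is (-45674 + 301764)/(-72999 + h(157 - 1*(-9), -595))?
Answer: -51218/14473 ≈ -3.5389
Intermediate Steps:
(-45674 + 301764)/(-72999 + h(157 - 1*(-9), -595)) = (-45674 + 301764)/(-72999 + 634) = 256090/(-72365) = 256090*(-1/72365) = -51218/14473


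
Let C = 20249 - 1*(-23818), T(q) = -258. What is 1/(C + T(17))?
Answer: 1/43809 ≈ 2.2826e-5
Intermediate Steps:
C = 44067 (C = 20249 + 23818 = 44067)
1/(C + T(17)) = 1/(44067 - 258) = 1/43809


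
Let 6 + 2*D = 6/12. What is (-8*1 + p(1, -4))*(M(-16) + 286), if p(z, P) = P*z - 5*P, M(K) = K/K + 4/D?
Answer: 25128/11 ≈ 2284.4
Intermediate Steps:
D = -11/4 (D = -3 + (6/12)/2 = -3 + (6*(1/12))/2 = -3 + (½)*(½) = -3 + ¼ = -11/4 ≈ -2.7500)
M(K) = -5/11 (M(K) = K/K + 4/(-11/4) = 1 + 4*(-4/11) = 1 - 16/11 = -5/11)
p(z, P) = -5*P + P*z
(-8*1 + p(1, -4))*(M(-16) + 286) = (-8*1 - 4*(-5 + 1))*(-5/11 + 286) = (-8 - 4*(-4))*(3141/11) = (-8 + 16)*(3141/11) = 8*(3141/11) = 25128/11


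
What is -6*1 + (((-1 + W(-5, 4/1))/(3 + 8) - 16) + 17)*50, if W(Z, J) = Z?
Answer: 184/11 ≈ 16.727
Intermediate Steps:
-6*1 + (((-1 + W(-5, 4/1))/(3 + 8) - 16) + 17)*50 = -6*1 + (((-1 - 5)/(3 + 8) - 16) + 17)*50 = -6 + ((-6/11 - 16) + 17)*50 = -6 + (-182/11 + 17)*50 = -6 + (5/11)*50 = -6 + 250/11 = 184/11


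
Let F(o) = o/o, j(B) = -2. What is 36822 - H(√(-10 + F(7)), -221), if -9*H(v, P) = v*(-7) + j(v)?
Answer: 331396/9 - 7*I/3 ≈ 36822.0 - 2.3333*I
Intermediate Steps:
F(o) = 1
H(v, P) = 2/9 + 7*v/9 (H(v, P) = -(v*(-7) - 2)/9 = -(-7*v - 2)/9 = -(-2 - 7*v)/9 = 2/9 + 7*v/9)
36822 - H(√(-10 + F(7)), -221) = 36822 - (2/9 + 7*√(-10 + 1)/9) = 36822 - (2/9 + 7*√(-9)/9) = 36822 - (2/9 + 7*(3*I)/9) = 36822 - (2/9 + 7*I/3) = 36822 + (-2/9 - 7*I/3) = 331396/9 - 7*I/3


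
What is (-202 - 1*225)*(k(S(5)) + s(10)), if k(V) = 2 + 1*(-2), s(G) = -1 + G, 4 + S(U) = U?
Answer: -3843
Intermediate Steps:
S(U) = -4 + U
k(V) = 0 (k(V) = 2 - 2 = 0)
(-202 - 1*225)*(k(S(5)) + s(10)) = (-202 - 1*225)*(0 + (-1 + 10)) = (-202 - 225)*(0 + 9) = -427*9 = -3843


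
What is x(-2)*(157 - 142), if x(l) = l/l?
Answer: 15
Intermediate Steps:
x(l) = 1
x(-2)*(157 - 142) = 1*(157 - 142) = 1*15 = 15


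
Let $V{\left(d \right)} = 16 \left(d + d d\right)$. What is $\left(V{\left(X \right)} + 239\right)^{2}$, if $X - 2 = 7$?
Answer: $2819041$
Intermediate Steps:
$X = 9$ ($X = 2 + 7 = 9$)
$V{\left(d \right)} = 16 d + 16 d^{2}$ ($V{\left(d \right)} = 16 \left(d + d^{2}\right) = 16 d + 16 d^{2}$)
$\left(V{\left(X \right)} + 239\right)^{2} = \left(16 \cdot 9 \left(1 + 9\right) + 239\right)^{2} = \left(16 \cdot 9 \cdot 10 + 239\right)^{2} = \left(1440 + 239\right)^{2} = 1679^{2} = 2819041$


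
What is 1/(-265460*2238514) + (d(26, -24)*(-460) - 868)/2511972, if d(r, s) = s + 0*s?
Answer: 1511141960308927/373176002152834920 ≈ 0.0040494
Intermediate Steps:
d(r, s) = s (d(r, s) = s + 0 = s)
1/(-265460*2238514) + (d(26, -24)*(-460) - 868)/2511972 = 1/(-265460*2238514) + (-24*(-460) - 868)/2511972 = -1/265460*1/2238514 + (11040 - 868)*(1/2511972) = -1/594235926440 + 10172*(1/2511972) = -1/594235926440 + 2543/627993 = 1511141960308927/373176002152834920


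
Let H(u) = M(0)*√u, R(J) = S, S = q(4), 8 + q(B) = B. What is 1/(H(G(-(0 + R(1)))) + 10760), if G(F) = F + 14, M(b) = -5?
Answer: 1076/11577715 + 3*√2/23155430 ≈ 9.3120e-5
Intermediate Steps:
q(B) = -8 + B
S = -4 (S = -8 + 4 = -4)
R(J) = -4
G(F) = 14 + F
H(u) = -5*√u
1/(H(G(-(0 + R(1)))) + 10760) = 1/(-5*√(14 - (0 - 4)) + 10760) = 1/(-5*√(14 - 1*(-4)) + 10760) = 1/(-5*√(14 + 4) + 10760) = 1/(-15*√2 + 10760) = 1/(10760 - 15*√2)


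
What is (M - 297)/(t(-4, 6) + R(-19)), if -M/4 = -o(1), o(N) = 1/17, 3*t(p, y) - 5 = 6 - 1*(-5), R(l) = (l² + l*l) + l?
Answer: -3027/7225 ≈ -0.41896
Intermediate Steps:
R(l) = l + 2*l² (R(l) = (l² + l²) + l = 2*l² + l = l + 2*l²)
t(p, y) = 16/3 (t(p, y) = 5/3 + (6 - 1*(-5))/3 = 5/3 + (6 + 5)/3 = 5/3 + (⅓)*11 = 5/3 + 11/3 = 16/3)
o(N) = 1/17
M = 4/17 (M = -(-4)/17 = -4*(-1/17) = 4/17 ≈ 0.23529)
(M - 297)/(t(-4, 6) + R(-19)) = (4/17 - 297)/(16/3 - 19*(1 + 2*(-19))) = -5045/(17*(16/3 - 19*(1 - 38))) = -5045/(17*(16/3 - 19*(-37))) = -5045/(17*(16/3 + 703)) = -5045/(17*2125/3) = -5045/17*3/2125 = -3027/7225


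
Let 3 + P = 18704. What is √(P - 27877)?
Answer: 2*I*√2294 ≈ 95.792*I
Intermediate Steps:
P = 18701 (P = -3 + 18704 = 18701)
√(P - 27877) = √(18701 - 27877) = √(-9176) = 2*I*√2294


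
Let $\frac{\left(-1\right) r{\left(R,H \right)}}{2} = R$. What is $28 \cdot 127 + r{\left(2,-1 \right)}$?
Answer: $3552$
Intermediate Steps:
$r{\left(R,H \right)} = - 2 R$
$28 \cdot 127 + r{\left(2,-1 \right)} = 28 \cdot 127 - 4 = 3556 - 4 = 3552$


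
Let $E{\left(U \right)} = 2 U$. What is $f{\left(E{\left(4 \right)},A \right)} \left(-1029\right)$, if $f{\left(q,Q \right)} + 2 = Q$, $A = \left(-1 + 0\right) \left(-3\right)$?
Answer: $-1029$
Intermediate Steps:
$A = 3$ ($A = \left(-1\right) \left(-3\right) = 3$)
$f{\left(q,Q \right)} = -2 + Q$
$f{\left(E{\left(4 \right)},A \right)} \left(-1029\right) = \left(-2 + 3\right) \left(-1029\right) = 1 \left(-1029\right) = -1029$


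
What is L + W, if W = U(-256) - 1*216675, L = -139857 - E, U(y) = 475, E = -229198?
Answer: -126859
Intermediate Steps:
L = 89341 (L = -139857 - 1*(-229198) = -139857 + 229198 = 89341)
W = -216200 (W = 475 - 1*216675 = 475 - 216675 = -216200)
L + W = 89341 - 216200 = -126859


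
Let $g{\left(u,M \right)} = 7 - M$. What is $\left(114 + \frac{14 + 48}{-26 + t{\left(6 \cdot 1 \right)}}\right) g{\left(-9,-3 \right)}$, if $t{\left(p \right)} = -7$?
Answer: $\frac{37000}{33} \approx 1121.2$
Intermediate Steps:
$\left(114 + \frac{14 + 48}{-26 + t{\left(6 \cdot 1 \right)}}\right) g{\left(-9,-3 \right)} = \left(114 + \frac{14 + 48}{-26 - 7}\right) \left(7 - -3\right) = \left(114 + \frac{62}{-33}\right) \left(7 + 3\right) = \left(114 + 62 \left(- \frac{1}{33}\right)\right) 10 = \left(114 - \frac{62}{33}\right) 10 = \frac{3700}{33} \cdot 10 = \frac{37000}{33}$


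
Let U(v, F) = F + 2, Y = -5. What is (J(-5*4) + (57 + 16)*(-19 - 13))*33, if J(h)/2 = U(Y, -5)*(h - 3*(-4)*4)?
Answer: -82632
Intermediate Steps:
U(v, F) = 2 + F
J(h) = -288 - 6*h (J(h) = 2*((2 - 5)*(h - 3*(-4)*4)) = 2*(-3*(h + 12*4)) = 2*(-3*(h + 48)) = 2*(-3*(48 + h)) = 2*(-144 - 3*h) = -288 - 6*h)
(J(-5*4) + (57 + 16)*(-19 - 13))*33 = ((-288 - (-30)*4) + (57 + 16)*(-19 - 13))*33 = ((-288 - 6*(-20)) + 73*(-32))*33 = ((-288 + 120) - 2336)*33 = (-168 - 2336)*33 = -2504*33 = -82632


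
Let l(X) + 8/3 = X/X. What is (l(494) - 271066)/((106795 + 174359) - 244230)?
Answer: -813203/110772 ≈ -7.3412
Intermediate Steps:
l(X) = -5/3 (l(X) = -8/3 + X/X = -8/3 + 1 = -5/3)
(l(494) - 271066)/((106795 + 174359) - 244230) = (-5/3 - 271066)/((106795 + 174359) - 244230) = -813203/(3*(281154 - 244230)) = -813203/3/36924 = -813203/3*1/36924 = -813203/110772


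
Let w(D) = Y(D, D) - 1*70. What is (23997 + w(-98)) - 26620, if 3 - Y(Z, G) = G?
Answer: -2592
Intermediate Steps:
Y(Z, G) = 3 - G
w(D) = -67 - D (w(D) = (3 - D) - 1*70 = (3 - D) - 70 = -67 - D)
(23997 + w(-98)) - 26620 = (23997 + (-67 - 1*(-98))) - 26620 = (23997 + (-67 + 98)) - 26620 = (23997 + 31) - 26620 = 24028 - 26620 = -2592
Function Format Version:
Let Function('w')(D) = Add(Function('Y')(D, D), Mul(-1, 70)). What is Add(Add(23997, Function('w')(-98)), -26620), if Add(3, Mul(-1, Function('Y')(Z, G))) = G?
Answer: -2592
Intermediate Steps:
Function('Y')(Z, G) = Add(3, Mul(-1, G))
Function('w')(D) = Add(-67, Mul(-1, D)) (Function('w')(D) = Add(Add(3, Mul(-1, D)), Mul(-1, 70)) = Add(Add(3, Mul(-1, D)), -70) = Add(-67, Mul(-1, D)))
Add(Add(23997, Function('w')(-98)), -26620) = Add(Add(23997, Add(-67, Mul(-1, -98))), -26620) = Add(Add(23997, Add(-67, 98)), -26620) = Add(Add(23997, 31), -26620) = Add(24028, -26620) = -2592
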